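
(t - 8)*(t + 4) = t^2 - 4*t - 32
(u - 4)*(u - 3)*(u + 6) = u^3 - u^2 - 30*u + 72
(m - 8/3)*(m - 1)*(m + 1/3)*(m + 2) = m^4 - 4*m^3/3 - 47*m^2/9 + 34*m/9 + 16/9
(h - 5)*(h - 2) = h^2 - 7*h + 10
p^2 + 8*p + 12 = (p + 2)*(p + 6)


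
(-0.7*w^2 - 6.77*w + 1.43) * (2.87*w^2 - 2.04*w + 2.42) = -2.009*w^4 - 18.0019*w^3 + 16.2209*w^2 - 19.3006*w + 3.4606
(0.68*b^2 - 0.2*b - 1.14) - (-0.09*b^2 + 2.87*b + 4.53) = 0.77*b^2 - 3.07*b - 5.67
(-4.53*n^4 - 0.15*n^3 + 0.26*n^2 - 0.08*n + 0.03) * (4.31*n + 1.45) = -19.5243*n^5 - 7.215*n^4 + 0.9031*n^3 + 0.0322*n^2 + 0.0133*n + 0.0435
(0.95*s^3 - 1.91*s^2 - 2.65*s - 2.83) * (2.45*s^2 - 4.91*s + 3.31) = 2.3275*s^5 - 9.344*s^4 + 6.0301*s^3 - 0.244100000000001*s^2 + 5.1238*s - 9.3673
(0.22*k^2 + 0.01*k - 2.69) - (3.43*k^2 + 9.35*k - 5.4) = -3.21*k^2 - 9.34*k + 2.71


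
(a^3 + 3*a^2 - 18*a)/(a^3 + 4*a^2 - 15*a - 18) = a/(a + 1)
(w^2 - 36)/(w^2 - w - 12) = (36 - w^2)/(-w^2 + w + 12)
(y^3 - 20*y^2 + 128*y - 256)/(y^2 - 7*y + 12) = (y^2 - 16*y + 64)/(y - 3)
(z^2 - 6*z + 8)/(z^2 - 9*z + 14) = (z - 4)/(z - 7)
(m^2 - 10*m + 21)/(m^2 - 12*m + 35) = (m - 3)/(m - 5)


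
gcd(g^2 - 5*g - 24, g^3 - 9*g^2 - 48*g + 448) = g - 8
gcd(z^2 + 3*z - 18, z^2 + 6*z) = z + 6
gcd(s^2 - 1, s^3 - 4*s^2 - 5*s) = s + 1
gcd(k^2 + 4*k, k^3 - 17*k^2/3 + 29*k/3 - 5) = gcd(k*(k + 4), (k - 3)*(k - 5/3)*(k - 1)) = 1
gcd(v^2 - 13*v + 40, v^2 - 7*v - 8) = v - 8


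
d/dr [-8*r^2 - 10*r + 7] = -16*r - 10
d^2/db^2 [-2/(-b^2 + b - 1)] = 4*(-b^2 + b + (2*b - 1)^2 - 1)/(b^2 - b + 1)^3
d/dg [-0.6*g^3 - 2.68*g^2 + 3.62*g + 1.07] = -1.8*g^2 - 5.36*g + 3.62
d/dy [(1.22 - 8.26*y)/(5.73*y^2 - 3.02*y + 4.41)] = (47.3298*y^2 - 13.9812*y - 32.7422)/(32.8329*y^4 - 34.6092*y^3 + 59.659*y^2 - 26.6364*y + 19.4481)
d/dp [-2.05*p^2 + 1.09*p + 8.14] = 1.09 - 4.1*p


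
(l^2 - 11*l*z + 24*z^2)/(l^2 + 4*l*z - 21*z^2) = (l - 8*z)/(l + 7*z)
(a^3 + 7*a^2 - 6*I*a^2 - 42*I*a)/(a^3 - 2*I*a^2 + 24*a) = (a + 7)/(a + 4*I)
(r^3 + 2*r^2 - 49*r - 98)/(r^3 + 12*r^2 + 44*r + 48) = (r^2 - 49)/(r^2 + 10*r + 24)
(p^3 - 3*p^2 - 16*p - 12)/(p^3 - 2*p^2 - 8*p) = (p^2 - 5*p - 6)/(p*(p - 4))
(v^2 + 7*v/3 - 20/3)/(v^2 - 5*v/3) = (v + 4)/v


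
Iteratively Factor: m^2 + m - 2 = (m - 1)*(m + 2)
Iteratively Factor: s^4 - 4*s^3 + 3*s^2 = (s)*(s^3 - 4*s^2 + 3*s) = s*(s - 3)*(s^2 - s) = s^2*(s - 3)*(s - 1)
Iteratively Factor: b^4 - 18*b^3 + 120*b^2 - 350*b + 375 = (b - 5)*(b^3 - 13*b^2 + 55*b - 75) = (b - 5)^2*(b^2 - 8*b + 15) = (b - 5)^3*(b - 3)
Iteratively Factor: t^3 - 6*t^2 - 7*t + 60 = (t + 3)*(t^2 - 9*t + 20) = (t - 5)*(t + 3)*(t - 4)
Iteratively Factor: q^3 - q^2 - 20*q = (q - 5)*(q^2 + 4*q) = (q - 5)*(q + 4)*(q)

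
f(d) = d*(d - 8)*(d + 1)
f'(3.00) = -23.00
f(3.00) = -60.00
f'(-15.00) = 877.00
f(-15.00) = -4830.00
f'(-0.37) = -2.41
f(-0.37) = 1.95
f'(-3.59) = 80.92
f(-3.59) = -107.76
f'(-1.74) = 25.44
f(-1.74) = -12.54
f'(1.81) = -23.51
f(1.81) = -31.48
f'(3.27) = -21.70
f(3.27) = -66.04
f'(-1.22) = 13.55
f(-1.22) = -2.47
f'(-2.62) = 49.27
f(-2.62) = -45.08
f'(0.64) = -15.73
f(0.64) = -7.73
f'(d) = d*(d - 8) + d*(d + 1) + (d - 8)*(d + 1)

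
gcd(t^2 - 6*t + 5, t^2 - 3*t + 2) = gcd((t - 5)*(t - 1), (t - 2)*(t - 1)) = t - 1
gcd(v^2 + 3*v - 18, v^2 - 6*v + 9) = v - 3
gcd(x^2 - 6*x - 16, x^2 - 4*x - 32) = x - 8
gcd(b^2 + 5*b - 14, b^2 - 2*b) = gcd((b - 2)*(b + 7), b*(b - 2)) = b - 2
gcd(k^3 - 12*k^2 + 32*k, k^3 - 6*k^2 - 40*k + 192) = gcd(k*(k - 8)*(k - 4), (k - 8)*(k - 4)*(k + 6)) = k^2 - 12*k + 32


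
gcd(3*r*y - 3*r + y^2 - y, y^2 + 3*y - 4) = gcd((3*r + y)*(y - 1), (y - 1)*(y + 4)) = y - 1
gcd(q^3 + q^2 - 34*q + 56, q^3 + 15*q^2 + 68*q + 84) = q + 7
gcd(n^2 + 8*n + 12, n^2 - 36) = n + 6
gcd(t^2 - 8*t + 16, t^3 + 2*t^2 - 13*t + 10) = 1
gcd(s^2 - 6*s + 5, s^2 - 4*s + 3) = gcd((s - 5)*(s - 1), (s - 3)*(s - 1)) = s - 1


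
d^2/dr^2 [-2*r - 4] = 0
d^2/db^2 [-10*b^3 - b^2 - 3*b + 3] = -60*b - 2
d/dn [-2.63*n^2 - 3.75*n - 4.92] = -5.26*n - 3.75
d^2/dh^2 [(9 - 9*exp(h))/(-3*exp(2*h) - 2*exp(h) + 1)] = (81*exp(4*h) - 378*exp(3*h) - 126*exp(h) - 9)*exp(h)/(27*exp(6*h) + 54*exp(5*h) + 9*exp(4*h) - 28*exp(3*h) - 3*exp(2*h) + 6*exp(h) - 1)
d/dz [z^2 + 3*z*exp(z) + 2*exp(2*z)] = 3*z*exp(z) + 2*z + 4*exp(2*z) + 3*exp(z)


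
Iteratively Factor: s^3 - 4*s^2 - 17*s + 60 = (s - 3)*(s^2 - s - 20) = (s - 5)*(s - 3)*(s + 4)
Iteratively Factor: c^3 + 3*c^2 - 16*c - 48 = (c + 4)*(c^2 - c - 12) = (c - 4)*(c + 4)*(c + 3)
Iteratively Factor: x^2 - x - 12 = (x + 3)*(x - 4)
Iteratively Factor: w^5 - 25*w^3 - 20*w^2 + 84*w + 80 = (w - 5)*(w^4 + 5*w^3 - 20*w - 16) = (w - 5)*(w + 2)*(w^3 + 3*w^2 - 6*w - 8) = (w - 5)*(w + 2)*(w + 4)*(w^2 - w - 2) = (w - 5)*(w + 1)*(w + 2)*(w + 4)*(w - 2)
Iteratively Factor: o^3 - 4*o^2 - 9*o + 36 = (o - 3)*(o^2 - o - 12) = (o - 4)*(o - 3)*(o + 3)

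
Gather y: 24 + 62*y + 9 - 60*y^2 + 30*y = -60*y^2 + 92*y + 33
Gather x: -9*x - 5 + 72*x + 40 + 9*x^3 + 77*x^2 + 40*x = 9*x^3 + 77*x^2 + 103*x + 35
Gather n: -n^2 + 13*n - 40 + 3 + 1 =-n^2 + 13*n - 36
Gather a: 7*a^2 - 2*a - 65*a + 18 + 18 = 7*a^2 - 67*a + 36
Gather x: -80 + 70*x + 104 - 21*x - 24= 49*x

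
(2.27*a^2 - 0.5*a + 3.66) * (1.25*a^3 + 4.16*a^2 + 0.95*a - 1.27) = 2.8375*a^5 + 8.8182*a^4 + 4.6515*a^3 + 11.8677*a^2 + 4.112*a - 4.6482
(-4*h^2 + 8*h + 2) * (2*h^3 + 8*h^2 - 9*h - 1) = -8*h^5 - 16*h^4 + 104*h^3 - 52*h^2 - 26*h - 2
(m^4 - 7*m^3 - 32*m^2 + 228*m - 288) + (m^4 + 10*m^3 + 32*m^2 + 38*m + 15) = 2*m^4 + 3*m^3 + 266*m - 273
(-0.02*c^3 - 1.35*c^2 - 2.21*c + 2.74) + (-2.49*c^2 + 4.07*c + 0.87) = -0.02*c^3 - 3.84*c^2 + 1.86*c + 3.61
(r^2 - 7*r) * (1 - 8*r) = -8*r^3 + 57*r^2 - 7*r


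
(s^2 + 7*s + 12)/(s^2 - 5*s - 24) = (s + 4)/(s - 8)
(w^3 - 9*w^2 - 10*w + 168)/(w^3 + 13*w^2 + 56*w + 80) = (w^2 - 13*w + 42)/(w^2 + 9*w + 20)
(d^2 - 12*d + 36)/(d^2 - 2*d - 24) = (d - 6)/(d + 4)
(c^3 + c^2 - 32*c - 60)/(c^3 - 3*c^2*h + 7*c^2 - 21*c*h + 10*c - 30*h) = (c - 6)/(c - 3*h)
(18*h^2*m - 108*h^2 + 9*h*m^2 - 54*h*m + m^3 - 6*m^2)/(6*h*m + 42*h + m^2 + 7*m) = (3*h*m - 18*h + m^2 - 6*m)/(m + 7)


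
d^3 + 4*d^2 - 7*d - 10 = (d - 2)*(d + 1)*(d + 5)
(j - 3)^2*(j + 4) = j^3 - 2*j^2 - 15*j + 36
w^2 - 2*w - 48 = (w - 8)*(w + 6)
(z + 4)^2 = z^2 + 8*z + 16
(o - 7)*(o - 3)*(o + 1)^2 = o^4 - 8*o^3 + 2*o^2 + 32*o + 21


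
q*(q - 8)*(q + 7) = q^3 - q^2 - 56*q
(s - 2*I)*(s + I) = s^2 - I*s + 2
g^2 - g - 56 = (g - 8)*(g + 7)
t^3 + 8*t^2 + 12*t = t*(t + 2)*(t + 6)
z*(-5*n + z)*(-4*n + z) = 20*n^2*z - 9*n*z^2 + z^3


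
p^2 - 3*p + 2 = (p - 2)*(p - 1)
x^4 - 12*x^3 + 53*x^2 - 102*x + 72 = (x - 4)*(x - 3)^2*(x - 2)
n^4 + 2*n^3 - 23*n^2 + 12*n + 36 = (n - 3)*(n - 2)*(n + 1)*(n + 6)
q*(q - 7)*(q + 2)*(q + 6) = q^4 + q^3 - 44*q^2 - 84*q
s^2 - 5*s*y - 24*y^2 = (s - 8*y)*(s + 3*y)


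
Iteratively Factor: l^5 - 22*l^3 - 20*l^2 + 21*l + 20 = (l + 1)*(l^4 - l^3 - 21*l^2 + l + 20) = (l - 5)*(l + 1)*(l^3 + 4*l^2 - l - 4) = (l - 5)*(l + 1)*(l + 4)*(l^2 - 1) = (l - 5)*(l - 1)*(l + 1)*(l + 4)*(l + 1)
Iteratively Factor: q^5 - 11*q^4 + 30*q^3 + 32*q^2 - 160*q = (q - 5)*(q^4 - 6*q^3 + 32*q) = (q - 5)*(q - 4)*(q^3 - 2*q^2 - 8*q) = (q - 5)*(q - 4)^2*(q^2 + 2*q) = q*(q - 5)*(q - 4)^2*(q + 2)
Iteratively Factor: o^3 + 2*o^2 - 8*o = (o + 4)*(o^2 - 2*o) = (o - 2)*(o + 4)*(o)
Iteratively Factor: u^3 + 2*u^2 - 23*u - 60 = (u + 3)*(u^2 - u - 20) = (u + 3)*(u + 4)*(u - 5)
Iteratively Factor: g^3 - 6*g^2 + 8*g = (g)*(g^2 - 6*g + 8) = g*(g - 2)*(g - 4)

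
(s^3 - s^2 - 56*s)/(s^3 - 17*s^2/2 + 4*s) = 2*(s + 7)/(2*s - 1)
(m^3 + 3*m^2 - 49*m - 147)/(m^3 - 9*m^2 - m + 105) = (m + 7)/(m - 5)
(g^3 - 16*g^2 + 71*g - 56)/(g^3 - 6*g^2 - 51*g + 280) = (g^2 - 8*g + 7)/(g^2 + 2*g - 35)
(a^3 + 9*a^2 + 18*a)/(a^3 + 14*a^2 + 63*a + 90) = a/(a + 5)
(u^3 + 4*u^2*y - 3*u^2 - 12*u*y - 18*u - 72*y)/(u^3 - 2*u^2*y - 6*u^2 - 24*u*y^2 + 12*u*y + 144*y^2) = (-u - 3)/(-u + 6*y)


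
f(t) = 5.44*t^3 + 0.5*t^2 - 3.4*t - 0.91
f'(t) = 16.32*t^2 + 1.0*t - 3.4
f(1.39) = 9.94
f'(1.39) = 29.52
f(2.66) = 95.97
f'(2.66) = 114.73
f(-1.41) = -10.37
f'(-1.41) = 27.64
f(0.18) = -1.47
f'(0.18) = -2.69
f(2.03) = 39.76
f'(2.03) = 65.88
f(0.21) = -1.55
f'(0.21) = -2.47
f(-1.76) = -23.03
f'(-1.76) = 45.39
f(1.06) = 2.53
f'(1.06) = 16.00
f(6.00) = 1171.73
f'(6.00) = 590.12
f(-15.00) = -18197.41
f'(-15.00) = 3653.60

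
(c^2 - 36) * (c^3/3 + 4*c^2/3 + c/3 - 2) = c^5/3 + 4*c^4/3 - 35*c^3/3 - 50*c^2 - 12*c + 72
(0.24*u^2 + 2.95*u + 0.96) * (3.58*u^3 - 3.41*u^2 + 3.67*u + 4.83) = 0.8592*u^5 + 9.7426*u^4 - 5.7419*u^3 + 8.7121*u^2 + 17.7717*u + 4.6368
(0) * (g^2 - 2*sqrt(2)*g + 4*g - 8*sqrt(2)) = 0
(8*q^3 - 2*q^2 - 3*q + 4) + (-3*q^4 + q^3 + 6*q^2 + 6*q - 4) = -3*q^4 + 9*q^3 + 4*q^2 + 3*q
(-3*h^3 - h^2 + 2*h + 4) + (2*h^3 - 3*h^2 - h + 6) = -h^3 - 4*h^2 + h + 10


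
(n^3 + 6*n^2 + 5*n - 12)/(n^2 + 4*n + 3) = (n^2 + 3*n - 4)/(n + 1)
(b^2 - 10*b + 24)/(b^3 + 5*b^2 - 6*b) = (b^2 - 10*b + 24)/(b*(b^2 + 5*b - 6))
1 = 1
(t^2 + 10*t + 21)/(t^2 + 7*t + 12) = (t + 7)/(t + 4)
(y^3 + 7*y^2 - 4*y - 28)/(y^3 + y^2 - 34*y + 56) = (y + 2)/(y - 4)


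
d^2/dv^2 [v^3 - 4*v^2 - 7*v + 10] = 6*v - 8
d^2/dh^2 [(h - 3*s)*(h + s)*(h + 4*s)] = 6*h + 4*s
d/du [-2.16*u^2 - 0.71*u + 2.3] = -4.32*u - 0.71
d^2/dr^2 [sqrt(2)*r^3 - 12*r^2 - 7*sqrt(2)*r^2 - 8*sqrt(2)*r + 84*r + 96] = 6*sqrt(2)*r - 24 - 14*sqrt(2)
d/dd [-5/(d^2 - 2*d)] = 10*(d - 1)/(d^2*(d - 2)^2)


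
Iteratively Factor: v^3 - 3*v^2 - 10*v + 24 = (v - 4)*(v^2 + v - 6) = (v - 4)*(v - 2)*(v + 3)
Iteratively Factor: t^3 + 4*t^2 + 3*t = (t + 3)*(t^2 + t) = t*(t + 3)*(t + 1)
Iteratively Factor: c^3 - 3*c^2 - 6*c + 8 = (c - 1)*(c^2 - 2*c - 8) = (c - 1)*(c + 2)*(c - 4)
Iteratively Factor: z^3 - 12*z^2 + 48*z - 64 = (z - 4)*(z^2 - 8*z + 16) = (z - 4)^2*(z - 4)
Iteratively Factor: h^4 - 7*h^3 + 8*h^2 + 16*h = (h + 1)*(h^3 - 8*h^2 + 16*h) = h*(h + 1)*(h^2 - 8*h + 16) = h*(h - 4)*(h + 1)*(h - 4)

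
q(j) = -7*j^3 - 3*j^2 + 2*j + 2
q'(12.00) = -3094.00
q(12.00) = -12502.00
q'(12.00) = -3094.00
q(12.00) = -12502.00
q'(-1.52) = -37.40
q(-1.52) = 16.61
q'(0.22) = -0.34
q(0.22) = 2.22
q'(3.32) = -249.39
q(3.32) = -280.59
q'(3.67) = -302.87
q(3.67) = -377.08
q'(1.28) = -40.09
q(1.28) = -15.04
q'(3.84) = -330.70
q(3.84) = -430.92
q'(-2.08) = -76.37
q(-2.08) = 47.85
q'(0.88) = -19.54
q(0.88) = -3.33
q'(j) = -21*j^2 - 6*j + 2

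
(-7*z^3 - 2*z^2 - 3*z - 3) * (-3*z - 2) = 21*z^4 + 20*z^3 + 13*z^2 + 15*z + 6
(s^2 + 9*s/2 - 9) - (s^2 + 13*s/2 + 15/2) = -2*s - 33/2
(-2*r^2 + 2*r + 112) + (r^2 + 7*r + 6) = -r^2 + 9*r + 118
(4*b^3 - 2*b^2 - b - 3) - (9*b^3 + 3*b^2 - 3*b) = -5*b^3 - 5*b^2 + 2*b - 3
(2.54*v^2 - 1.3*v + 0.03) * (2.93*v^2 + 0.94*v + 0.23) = 7.4422*v^4 - 1.4214*v^3 - 0.5499*v^2 - 0.2708*v + 0.0069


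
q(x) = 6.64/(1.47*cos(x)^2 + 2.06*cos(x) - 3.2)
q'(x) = 6.64*(2.94*sin(x)*cos(x) + 2.06*sin(x))/(1.47*cos(x)^2 + 2.06*cos(x) - 3.2)^2 = (19.5216*cos(x) + 13.6784)*sin(x)/(1.47*cos(x)^2 + 2.06*cos(x) - 3.2)^2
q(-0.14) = 23.61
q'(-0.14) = -58.24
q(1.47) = -2.23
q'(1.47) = 1.76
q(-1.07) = -3.55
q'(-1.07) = -5.77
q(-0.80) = -6.32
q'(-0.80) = -17.71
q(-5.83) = -41.57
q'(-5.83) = 535.88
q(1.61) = -2.03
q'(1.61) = 1.20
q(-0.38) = -345.90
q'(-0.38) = -32016.25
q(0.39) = -178.66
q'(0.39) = 8734.46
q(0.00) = 20.12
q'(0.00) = 0.00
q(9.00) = -1.72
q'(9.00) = -0.11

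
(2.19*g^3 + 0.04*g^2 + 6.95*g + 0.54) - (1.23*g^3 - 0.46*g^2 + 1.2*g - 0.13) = 0.96*g^3 + 0.5*g^2 + 5.75*g + 0.67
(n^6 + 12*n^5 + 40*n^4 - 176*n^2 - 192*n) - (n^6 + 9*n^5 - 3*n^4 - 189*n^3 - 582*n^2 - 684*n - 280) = 3*n^5 + 43*n^4 + 189*n^3 + 406*n^2 + 492*n + 280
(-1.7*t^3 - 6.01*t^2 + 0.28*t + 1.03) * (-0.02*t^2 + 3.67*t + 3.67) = 0.034*t^5 - 6.1188*t^4 - 28.3013*t^3 - 21.0497*t^2 + 4.8077*t + 3.7801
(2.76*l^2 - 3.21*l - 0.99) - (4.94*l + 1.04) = 2.76*l^2 - 8.15*l - 2.03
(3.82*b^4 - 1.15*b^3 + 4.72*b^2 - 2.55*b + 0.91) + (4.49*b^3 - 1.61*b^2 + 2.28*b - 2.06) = 3.82*b^4 + 3.34*b^3 + 3.11*b^2 - 0.27*b - 1.15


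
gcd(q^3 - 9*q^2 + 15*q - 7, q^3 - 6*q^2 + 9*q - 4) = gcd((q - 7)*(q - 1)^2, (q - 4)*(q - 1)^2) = q^2 - 2*q + 1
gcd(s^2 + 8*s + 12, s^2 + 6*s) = s + 6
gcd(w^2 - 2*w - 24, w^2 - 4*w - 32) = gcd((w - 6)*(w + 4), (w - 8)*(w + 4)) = w + 4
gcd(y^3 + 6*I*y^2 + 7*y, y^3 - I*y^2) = y^2 - I*y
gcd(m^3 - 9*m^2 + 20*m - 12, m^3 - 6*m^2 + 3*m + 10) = m - 2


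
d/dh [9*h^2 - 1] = 18*h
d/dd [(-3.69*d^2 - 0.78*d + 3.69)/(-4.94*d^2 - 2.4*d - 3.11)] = (5.0028*d^2 + 59.409*d + 11.2818)/(24.4036*d^4 + 23.712*d^3 + 36.4868*d^2 + 14.928*d + 9.6721)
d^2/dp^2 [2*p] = 0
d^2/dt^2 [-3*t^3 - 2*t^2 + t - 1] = -18*t - 4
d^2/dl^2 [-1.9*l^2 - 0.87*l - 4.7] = -3.80000000000000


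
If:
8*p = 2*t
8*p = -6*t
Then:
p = 0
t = 0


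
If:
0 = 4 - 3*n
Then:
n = 4/3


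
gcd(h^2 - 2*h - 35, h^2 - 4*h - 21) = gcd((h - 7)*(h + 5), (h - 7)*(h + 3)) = h - 7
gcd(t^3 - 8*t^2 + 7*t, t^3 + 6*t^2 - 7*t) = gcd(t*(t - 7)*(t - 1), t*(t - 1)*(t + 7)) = t^2 - t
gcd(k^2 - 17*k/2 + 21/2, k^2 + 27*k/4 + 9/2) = 1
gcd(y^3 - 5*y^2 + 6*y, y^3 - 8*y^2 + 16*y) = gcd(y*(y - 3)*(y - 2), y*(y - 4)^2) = y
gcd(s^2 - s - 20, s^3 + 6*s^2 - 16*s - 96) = s + 4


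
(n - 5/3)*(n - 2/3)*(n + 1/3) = n^3 - 2*n^2 + n/3 + 10/27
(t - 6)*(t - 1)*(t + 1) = t^3 - 6*t^2 - t + 6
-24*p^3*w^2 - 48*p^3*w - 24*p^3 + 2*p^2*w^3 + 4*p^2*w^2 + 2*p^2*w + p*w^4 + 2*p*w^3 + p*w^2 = (-4*p + w)*(6*p + w)*(w + 1)*(p*w + p)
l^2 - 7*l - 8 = (l - 8)*(l + 1)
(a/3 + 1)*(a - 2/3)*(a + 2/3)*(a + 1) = a^4/3 + 4*a^3/3 + 23*a^2/27 - 16*a/27 - 4/9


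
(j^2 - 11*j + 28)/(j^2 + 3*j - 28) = (j - 7)/(j + 7)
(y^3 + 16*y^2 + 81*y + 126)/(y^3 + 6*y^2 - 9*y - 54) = (y + 7)/(y - 3)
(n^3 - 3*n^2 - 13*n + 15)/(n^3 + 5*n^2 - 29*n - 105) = (n - 1)/(n + 7)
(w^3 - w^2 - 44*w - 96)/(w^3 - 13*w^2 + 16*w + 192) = (w + 4)/(w - 8)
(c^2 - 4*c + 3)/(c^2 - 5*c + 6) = (c - 1)/(c - 2)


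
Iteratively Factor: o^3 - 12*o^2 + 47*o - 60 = (o - 3)*(o^2 - 9*o + 20) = (o - 5)*(o - 3)*(o - 4)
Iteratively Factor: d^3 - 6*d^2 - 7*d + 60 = (d - 5)*(d^2 - d - 12) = (d - 5)*(d - 4)*(d + 3)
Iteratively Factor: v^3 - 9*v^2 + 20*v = (v - 4)*(v^2 - 5*v) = (v - 5)*(v - 4)*(v)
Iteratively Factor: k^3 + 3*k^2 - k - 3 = (k - 1)*(k^2 + 4*k + 3) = (k - 1)*(k + 3)*(k + 1)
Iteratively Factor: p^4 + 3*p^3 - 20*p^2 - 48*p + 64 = (p - 1)*(p^3 + 4*p^2 - 16*p - 64) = (p - 4)*(p - 1)*(p^2 + 8*p + 16) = (p - 4)*(p - 1)*(p + 4)*(p + 4)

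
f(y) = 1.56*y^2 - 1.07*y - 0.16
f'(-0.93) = -3.97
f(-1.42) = 4.50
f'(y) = 3.12*y - 1.07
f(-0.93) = 2.18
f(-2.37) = 11.14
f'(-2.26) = -8.12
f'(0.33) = -0.04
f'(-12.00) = -38.51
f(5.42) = 39.87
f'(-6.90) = -22.60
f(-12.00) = 237.32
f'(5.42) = 15.84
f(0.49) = -0.31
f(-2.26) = 10.23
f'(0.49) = 0.46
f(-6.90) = 81.49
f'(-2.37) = -8.46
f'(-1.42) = -5.50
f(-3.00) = 17.09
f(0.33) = -0.34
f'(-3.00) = -10.43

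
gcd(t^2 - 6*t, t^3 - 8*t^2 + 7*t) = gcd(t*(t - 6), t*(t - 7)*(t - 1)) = t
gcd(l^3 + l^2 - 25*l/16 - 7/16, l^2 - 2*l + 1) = l - 1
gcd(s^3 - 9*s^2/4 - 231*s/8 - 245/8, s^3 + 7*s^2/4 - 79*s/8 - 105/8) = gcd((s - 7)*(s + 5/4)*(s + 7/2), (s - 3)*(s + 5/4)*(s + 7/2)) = s^2 + 19*s/4 + 35/8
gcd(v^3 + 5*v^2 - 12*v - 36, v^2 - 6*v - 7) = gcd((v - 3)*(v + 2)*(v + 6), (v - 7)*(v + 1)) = 1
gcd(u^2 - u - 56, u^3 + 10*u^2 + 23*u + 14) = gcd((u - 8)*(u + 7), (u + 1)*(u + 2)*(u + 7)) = u + 7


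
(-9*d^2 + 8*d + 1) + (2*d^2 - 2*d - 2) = -7*d^2 + 6*d - 1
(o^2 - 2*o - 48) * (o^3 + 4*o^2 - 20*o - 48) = o^5 + 2*o^4 - 76*o^3 - 200*o^2 + 1056*o + 2304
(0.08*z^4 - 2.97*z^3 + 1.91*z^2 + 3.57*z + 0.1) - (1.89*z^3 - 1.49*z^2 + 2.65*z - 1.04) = 0.08*z^4 - 4.86*z^3 + 3.4*z^2 + 0.92*z + 1.14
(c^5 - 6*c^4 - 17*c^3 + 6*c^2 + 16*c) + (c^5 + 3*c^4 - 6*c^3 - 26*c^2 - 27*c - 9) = 2*c^5 - 3*c^4 - 23*c^3 - 20*c^2 - 11*c - 9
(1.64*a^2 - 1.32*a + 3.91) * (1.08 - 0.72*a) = -1.1808*a^3 + 2.7216*a^2 - 4.2408*a + 4.2228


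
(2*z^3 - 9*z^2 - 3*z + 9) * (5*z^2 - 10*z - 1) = 10*z^5 - 65*z^4 + 73*z^3 + 84*z^2 - 87*z - 9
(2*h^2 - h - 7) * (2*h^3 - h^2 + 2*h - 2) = 4*h^5 - 4*h^4 - 9*h^3 + h^2 - 12*h + 14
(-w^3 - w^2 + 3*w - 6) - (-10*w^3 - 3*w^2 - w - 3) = 9*w^3 + 2*w^2 + 4*w - 3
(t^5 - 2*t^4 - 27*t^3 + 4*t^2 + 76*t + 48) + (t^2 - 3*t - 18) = t^5 - 2*t^4 - 27*t^3 + 5*t^2 + 73*t + 30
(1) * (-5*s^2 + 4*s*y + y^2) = -5*s^2 + 4*s*y + y^2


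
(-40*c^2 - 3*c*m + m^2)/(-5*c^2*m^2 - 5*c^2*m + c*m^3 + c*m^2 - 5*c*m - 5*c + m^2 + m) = (40*c^2 + 3*c*m - m^2)/(5*c^2*m^2 + 5*c^2*m - c*m^3 - c*m^2 + 5*c*m + 5*c - m^2 - m)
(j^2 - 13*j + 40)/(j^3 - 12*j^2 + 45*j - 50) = (j - 8)/(j^2 - 7*j + 10)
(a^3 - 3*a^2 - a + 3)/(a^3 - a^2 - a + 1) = (a - 3)/(a - 1)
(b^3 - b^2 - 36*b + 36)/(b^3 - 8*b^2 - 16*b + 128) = (b^3 - b^2 - 36*b + 36)/(b^3 - 8*b^2 - 16*b + 128)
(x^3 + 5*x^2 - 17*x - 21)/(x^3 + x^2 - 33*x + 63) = (x + 1)/(x - 3)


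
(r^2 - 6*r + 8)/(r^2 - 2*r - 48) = (-r^2 + 6*r - 8)/(-r^2 + 2*r + 48)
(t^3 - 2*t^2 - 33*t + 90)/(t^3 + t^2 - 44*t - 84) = (t^2 - 8*t + 15)/(t^2 - 5*t - 14)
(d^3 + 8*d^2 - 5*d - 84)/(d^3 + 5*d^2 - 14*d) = (d^2 + d - 12)/(d*(d - 2))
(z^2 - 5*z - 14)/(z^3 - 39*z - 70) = 1/(z + 5)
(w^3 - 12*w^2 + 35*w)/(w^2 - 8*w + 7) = w*(w - 5)/(w - 1)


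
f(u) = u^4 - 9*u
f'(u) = 4*u^3 - 9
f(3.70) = 154.12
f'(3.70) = 193.61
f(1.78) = -5.98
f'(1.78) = 13.56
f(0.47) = -4.18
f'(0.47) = -8.58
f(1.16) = -8.63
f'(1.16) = -2.76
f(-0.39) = 3.53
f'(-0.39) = -9.24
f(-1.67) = 22.81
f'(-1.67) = -27.63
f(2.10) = 0.55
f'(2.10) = 28.04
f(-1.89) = 29.77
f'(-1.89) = -36.01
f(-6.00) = 1350.00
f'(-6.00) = -873.00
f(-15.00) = 50760.00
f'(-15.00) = -13509.00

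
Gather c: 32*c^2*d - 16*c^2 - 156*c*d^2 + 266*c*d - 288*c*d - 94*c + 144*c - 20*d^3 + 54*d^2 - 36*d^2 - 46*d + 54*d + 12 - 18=c^2*(32*d - 16) + c*(-156*d^2 - 22*d + 50) - 20*d^3 + 18*d^2 + 8*d - 6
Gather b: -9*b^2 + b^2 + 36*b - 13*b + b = -8*b^2 + 24*b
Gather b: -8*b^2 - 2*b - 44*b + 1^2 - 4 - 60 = -8*b^2 - 46*b - 63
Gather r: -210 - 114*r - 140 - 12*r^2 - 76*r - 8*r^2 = -20*r^2 - 190*r - 350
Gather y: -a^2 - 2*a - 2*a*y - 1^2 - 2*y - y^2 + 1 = -a^2 - 2*a - y^2 + y*(-2*a - 2)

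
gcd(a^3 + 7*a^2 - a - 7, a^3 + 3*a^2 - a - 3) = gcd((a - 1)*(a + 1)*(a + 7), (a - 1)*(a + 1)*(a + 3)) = a^2 - 1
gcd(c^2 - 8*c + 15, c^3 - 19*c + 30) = c - 3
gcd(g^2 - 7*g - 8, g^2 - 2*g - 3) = g + 1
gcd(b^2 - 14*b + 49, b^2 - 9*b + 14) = b - 7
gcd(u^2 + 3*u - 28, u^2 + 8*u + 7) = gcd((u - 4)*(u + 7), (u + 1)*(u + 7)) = u + 7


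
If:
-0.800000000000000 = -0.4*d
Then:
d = 2.00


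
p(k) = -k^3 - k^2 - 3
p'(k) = -3*k^2 - 2*k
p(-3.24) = 20.51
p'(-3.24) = -25.01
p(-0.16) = -3.02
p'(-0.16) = 0.24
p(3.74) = -69.30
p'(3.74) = -49.44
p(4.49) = -113.68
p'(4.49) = -69.46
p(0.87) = -4.42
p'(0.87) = -4.01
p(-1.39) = -2.25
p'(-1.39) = -3.02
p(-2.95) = 13.97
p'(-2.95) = -20.21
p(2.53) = -25.60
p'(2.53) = -24.26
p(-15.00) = 3147.00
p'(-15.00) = -645.00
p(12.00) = -1875.00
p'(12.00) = -456.00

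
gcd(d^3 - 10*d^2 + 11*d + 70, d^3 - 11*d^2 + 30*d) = d - 5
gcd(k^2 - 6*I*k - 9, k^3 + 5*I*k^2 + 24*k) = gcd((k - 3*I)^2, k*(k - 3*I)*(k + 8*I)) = k - 3*I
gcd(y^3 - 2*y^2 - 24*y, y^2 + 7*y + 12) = y + 4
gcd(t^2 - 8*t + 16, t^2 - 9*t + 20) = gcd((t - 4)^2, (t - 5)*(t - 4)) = t - 4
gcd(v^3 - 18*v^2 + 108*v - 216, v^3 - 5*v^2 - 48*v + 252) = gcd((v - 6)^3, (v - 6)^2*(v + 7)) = v^2 - 12*v + 36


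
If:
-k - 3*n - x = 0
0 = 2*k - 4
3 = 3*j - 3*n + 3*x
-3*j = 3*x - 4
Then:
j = 13/3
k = 2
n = 1/3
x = -3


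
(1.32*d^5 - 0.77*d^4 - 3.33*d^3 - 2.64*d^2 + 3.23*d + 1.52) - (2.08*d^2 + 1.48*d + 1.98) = 1.32*d^5 - 0.77*d^4 - 3.33*d^3 - 4.72*d^2 + 1.75*d - 0.46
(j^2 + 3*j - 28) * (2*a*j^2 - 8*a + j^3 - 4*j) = 2*a*j^4 + 6*a*j^3 - 64*a*j^2 - 24*a*j + 224*a + j^5 + 3*j^4 - 32*j^3 - 12*j^2 + 112*j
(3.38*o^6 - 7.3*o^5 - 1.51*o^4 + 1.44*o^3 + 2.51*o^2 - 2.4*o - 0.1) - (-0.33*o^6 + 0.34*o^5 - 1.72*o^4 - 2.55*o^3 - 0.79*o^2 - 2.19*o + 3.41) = 3.71*o^6 - 7.64*o^5 + 0.21*o^4 + 3.99*o^3 + 3.3*o^2 - 0.21*o - 3.51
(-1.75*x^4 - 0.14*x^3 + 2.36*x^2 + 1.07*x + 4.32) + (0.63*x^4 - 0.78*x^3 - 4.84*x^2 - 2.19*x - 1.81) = -1.12*x^4 - 0.92*x^3 - 2.48*x^2 - 1.12*x + 2.51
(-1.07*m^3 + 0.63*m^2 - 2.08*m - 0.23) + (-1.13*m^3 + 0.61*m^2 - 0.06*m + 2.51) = -2.2*m^3 + 1.24*m^2 - 2.14*m + 2.28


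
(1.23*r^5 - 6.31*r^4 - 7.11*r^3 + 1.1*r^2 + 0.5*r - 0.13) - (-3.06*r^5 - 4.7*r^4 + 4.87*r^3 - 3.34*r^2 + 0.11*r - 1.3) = 4.29*r^5 - 1.61*r^4 - 11.98*r^3 + 4.44*r^2 + 0.39*r + 1.17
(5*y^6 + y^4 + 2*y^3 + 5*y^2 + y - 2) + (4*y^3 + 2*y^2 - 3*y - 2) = 5*y^6 + y^4 + 6*y^3 + 7*y^2 - 2*y - 4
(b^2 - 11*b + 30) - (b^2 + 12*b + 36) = -23*b - 6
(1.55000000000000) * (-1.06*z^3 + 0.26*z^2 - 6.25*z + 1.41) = -1.643*z^3 + 0.403*z^2 - 9.6875*z + 2.1855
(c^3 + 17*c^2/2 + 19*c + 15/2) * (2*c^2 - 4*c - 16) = 2*c^5 + 13*c^4 - 12*c^3 - 197*c^2 - 334*c - 120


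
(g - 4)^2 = g^2 - 8*g + 16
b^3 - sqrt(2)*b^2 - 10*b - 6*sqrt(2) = (b - 3*sqrt(2))*(b + sqrt(2))^2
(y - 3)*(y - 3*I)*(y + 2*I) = y^3 - 3*y^2 - I*y^2 + 6*y + 3*I*y - 18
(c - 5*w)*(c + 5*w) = c^2 - 25*w^2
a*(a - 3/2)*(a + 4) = a^3 + 5*a^2/2 - 6*a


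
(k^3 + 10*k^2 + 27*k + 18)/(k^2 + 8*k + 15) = (k^2 + 7*k + 6)/(k + 5)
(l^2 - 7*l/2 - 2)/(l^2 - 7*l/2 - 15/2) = (-2*l^2 + 7*l + 4)/(-2*l^2 + 7*l + 15)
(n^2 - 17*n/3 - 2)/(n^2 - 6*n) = (n + 1/3)/n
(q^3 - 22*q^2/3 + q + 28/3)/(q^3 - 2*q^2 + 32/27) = 9*(q^2 - 6*q - 7)/(9*q^2 - 6*q - 8)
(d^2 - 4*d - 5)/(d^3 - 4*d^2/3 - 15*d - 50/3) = 3*(d + 1)/(3*d^2 + 11*d + 10)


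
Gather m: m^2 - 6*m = m^2 - 6*m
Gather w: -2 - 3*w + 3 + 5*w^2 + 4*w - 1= 5*w^2 + w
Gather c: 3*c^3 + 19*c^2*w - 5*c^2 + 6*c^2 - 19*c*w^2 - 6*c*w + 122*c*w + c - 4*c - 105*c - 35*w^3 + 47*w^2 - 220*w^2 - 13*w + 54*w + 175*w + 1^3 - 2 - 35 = 3*c^3 + c^2*(19*w + 1) + c*(-19*w^2 + 116*w - 108) - 35*w^3 - 173*w^2 + 216*w - 36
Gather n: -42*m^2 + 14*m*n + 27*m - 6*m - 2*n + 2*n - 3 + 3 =-42*m^2 + 14*m*n + 21*m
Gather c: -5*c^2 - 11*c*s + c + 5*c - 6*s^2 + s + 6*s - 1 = -5*c^2 + c*(6 - 11*s) - 6*s^2 + 7*s - 1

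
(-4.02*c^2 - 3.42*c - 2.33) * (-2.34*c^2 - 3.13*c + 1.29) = 9.4068*c^4 + 20.5854*c^3 + 10.971*c^2 + 2.8811*c - 3.0057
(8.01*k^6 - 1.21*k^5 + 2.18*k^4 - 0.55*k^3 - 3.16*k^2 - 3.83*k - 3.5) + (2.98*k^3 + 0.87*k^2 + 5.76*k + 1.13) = 8.01*k^6 - 1.21*k^5 + 2.18*k^4 + 2.43*k^3 - 2.29*k^2 + 1.93*k - 2.37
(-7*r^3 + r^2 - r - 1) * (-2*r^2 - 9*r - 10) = 14*r^5 + 61*r^4 + 63*r^3 + r^2 + 19*r + 10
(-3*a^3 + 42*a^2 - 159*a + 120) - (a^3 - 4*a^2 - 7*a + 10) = -4*a^3 + 46*a^2 - 152*a + 110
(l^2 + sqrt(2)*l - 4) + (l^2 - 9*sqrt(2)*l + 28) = 2*l^2 - 8*sqrt(2)*l + 24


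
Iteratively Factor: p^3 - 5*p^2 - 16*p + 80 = (p - 4)*(p^2 - p - 20) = (p - 4)*(p + 4)*(p - 5)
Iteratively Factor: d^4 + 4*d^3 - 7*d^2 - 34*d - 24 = (d + 1)*(d^3 + 3*d^2 - 10*d - 24) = (d + 1)*(d + 2)*(d^2 + d - 12) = (d + 1)*(d + 2)*(d + 4)*(d - 3)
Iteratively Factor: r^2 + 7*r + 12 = (r + 3)*(r + 4)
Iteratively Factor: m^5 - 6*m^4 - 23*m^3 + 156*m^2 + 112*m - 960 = (m - 4)*(m^4 - 2*m^3 - 31*m^2 + 32*m + 240) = (m - 5)*(m - 4)*(m^3 + 3*m^2 - 16*m - 48) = (m - 5)*(m - 4)*(m + 4)*(m^2 - m - 12) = (m - 5)*(m - 4)*(m + 3)*(m + 4)*(m - 4)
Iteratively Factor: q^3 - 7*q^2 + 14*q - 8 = (q - 2)*(q^2 - 5*q + 4) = (q - 4)*(q - 2)*(q - 1)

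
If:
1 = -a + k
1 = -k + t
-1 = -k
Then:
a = 0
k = 1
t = 2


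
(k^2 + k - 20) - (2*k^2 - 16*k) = -k^2 + 17*k - 20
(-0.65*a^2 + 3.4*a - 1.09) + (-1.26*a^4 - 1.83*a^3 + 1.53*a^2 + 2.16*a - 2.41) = -1.26*a^4 - 1.83*a^3 + 0.88*a^2 + 5.56*a - 3.5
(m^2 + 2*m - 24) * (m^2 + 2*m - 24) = m^4 + 4*m^3 - 44*m^2 - 96*m + 576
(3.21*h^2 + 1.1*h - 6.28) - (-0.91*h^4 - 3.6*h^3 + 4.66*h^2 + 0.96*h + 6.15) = 0.91*h^4 + 3.6*h^3 - 1.45*h^2 + 0.14*h - 12.43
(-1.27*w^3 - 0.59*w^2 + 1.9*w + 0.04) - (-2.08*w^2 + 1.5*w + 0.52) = -1.27*w^3 + 1.49*w^2 + 0.4*w - 0.48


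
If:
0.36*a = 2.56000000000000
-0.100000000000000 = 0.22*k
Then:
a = 7.11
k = -0.45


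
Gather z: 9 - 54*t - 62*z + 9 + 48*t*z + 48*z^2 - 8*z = -54*t + 48*z^2 + z*(48*t - 70) + 18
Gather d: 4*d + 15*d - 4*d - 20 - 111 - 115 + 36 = 15*d - 210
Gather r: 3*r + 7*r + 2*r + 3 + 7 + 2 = 12*r + 12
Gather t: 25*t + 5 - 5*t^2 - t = -5*t^2 + 24*t + 5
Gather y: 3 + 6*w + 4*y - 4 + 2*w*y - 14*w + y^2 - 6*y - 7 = -8*w + y^2 + y*(2*w - 2) - 8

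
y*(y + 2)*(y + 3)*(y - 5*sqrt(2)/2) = y^4 - 5*sqrt(2)*y^3/2 + 5*y^3 - 25*sqrt(2)*y^2/2 + 6*y^2 - 15*sqrt(2)*y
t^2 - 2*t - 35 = (t - 7)*(t + 5)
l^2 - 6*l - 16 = (l - 8)*(l + 2)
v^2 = v^2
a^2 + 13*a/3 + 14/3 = (a + 2)*(a + 7/3)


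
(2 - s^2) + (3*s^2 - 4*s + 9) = 2*s^2 - 4*s + 11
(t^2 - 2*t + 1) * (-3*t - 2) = -3*t^3 + 4*t^2 + t - 2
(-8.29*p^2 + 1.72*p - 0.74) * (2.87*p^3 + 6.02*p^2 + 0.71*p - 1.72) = -23.7923*p^5 - 44.9694*p^4 + 2.3447*p^3 + 11.0252*p^2 - 3.4838*p + 1.2728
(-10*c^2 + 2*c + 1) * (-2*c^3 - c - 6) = 20*c^5 - 4*c^4 + 8*c^3 + 58*c^2 - 13*c - 6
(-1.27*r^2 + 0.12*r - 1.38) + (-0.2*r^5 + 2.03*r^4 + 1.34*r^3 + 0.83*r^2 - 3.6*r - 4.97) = -0.2*r^5 + 2.03*r^4 + 1.34*r^3 - 0.44*r^2 - 3.48*r - 6.35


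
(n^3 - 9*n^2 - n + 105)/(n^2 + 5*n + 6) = (n^2 - 12*n + 35)/(n + 2)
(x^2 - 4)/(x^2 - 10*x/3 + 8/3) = 3*(x + 2)/(3*x - 4)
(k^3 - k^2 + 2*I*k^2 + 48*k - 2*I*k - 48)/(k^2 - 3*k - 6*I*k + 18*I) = (k^2 + k*(-1 + 8*I) - 8*I)/(k - 3)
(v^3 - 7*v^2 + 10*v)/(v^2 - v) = (v^2 - 7*v + 10)/(v - 1)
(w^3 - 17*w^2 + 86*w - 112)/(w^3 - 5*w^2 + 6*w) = (w^2 - 15*w + 56)/(w*(w - 3))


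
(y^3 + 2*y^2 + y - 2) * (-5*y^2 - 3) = -5*y^5 - 10*y^4 - 8*y^3 + 4*y^2 - 3*y + 6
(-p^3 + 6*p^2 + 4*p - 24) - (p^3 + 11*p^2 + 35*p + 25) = -2*p^3 - 5*p^2 - 31*p - 49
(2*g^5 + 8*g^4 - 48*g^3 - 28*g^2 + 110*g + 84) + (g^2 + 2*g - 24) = 2*g^5 + 8*g^4 - 48*g^3 - 27*g^2 + 112*g + 60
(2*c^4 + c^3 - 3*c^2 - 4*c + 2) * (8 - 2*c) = -4*c^5 + 14*c^4 + 14*c^3 - 16*c^2 - 36*c + 16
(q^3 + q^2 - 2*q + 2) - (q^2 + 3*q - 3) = q^3 - 5*q + 5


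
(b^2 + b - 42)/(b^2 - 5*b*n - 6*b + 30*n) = (b + 7)/(b - 5*n)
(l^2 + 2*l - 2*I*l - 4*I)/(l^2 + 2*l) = (l - 2*I)/l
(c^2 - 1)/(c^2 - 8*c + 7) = (c + 1)/(c - 7)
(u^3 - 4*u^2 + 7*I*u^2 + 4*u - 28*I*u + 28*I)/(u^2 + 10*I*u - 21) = (u^2 - 4*u + 4)/(u + 3*I)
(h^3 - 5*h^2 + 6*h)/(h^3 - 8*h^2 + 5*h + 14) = h*(h - 3)/(h^2 - 6*h - 7)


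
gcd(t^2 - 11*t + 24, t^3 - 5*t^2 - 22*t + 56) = 1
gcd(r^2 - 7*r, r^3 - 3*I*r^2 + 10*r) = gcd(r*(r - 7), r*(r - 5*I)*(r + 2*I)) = r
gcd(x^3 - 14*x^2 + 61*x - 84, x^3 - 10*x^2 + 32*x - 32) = x - 4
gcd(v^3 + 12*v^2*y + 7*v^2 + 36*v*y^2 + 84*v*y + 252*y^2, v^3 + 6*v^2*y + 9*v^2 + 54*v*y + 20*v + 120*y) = v + 6*y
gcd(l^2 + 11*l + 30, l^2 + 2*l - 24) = l + 6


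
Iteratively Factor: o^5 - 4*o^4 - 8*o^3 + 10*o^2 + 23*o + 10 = (o - 5)*(o^4 + o^3 - 3*o^2 - 5*o - 2) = (o - 5)*(o + 1)*(o^3 - 3*o - 2) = (o - 5)*(o + 1)^2*(o^2 - o - 2) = (o - 5)*(o - 2)*(o + 1)^2*(o + 1)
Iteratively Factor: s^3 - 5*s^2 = (s)*(s^2 - 5*s) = s^2*(s - 5)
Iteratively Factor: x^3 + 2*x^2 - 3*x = (x + 3)*(x^2 - x) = (x - 1)*(x + 3)*(x)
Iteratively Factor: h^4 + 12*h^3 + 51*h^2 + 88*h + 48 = (h + 1)*(h^3 + 11*h^2 + 40*h + 48) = (h + 1)*(h + 4)*(h^2 + 7*h + 12) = (h + 1)*(h + 4)^2*(h + 3)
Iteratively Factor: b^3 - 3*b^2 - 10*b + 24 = (b - 2)*(b^2 - b - 12) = (b - 2)*(b + 3)*(b - 4)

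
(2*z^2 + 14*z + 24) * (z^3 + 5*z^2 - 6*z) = 2*z^5 + 24*z^4 + 82*z^3 + 36*z^2 - 144*z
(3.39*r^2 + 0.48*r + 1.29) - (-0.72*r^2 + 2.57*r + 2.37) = 4.11*r^2 - 2.09*r - 1.08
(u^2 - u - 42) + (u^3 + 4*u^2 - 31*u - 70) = u^3 + 5*u^2 - 32*u - 112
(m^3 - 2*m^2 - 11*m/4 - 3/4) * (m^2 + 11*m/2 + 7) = m^5 + 7*m^4/2 - 27*m^3/4 - 239*m^2/8 - 187*m/8 - 21/4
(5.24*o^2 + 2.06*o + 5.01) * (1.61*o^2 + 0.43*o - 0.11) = 8.4364*o^4 + 5.5698*o^3 + 8.3755*o^2 + 1.9277*o - 0.5511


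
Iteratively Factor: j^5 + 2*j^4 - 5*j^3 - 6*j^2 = (j - 2)*(j^4 + 4*j^3 + 3*j^2) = j*(j - 2)*(j^3 + 4*j^2 + 3*j) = j*(j - 2)*(j + 3)*(j^2 + j) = j^2*(j - 2)*(j + 3)*(j + 1)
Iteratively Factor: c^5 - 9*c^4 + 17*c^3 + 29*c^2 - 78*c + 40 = (c - 1)*(c^4 - 8*c^3 + 9*c^2 + 38*c - 40) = (c - 1)^2*(c^3 - 7*c^2 + 2*c + 40) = (c - 5)*(c - 1)^2*(c^2 - 2*c - 8) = (c - 5)*(c - 1)^2*(c + 2)*(c - 4)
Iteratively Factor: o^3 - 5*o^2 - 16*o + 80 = (o - 5)*(o^2 - 16) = (o - 5)*(o + 4)*(o - 4)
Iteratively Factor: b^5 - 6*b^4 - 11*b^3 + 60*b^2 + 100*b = (b + 2)*(b^4 - 8*b^3 + 5*b^2 + 50*b) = (b - 5)*(b + 2)*(b^3 - 3*b^2 - 10*b) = (b - 5)^2*(b + 2)*(b^2 + 2*b) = b*(b - 5)^2*(b + 2)*(b + 2)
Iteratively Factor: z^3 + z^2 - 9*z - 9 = (z + 3)*(z^2 - 2*z - 3) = (z + 1)*(z + 3)*(z - 3)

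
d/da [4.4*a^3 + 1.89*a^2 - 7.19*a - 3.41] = 13.2*a^2 + 3.78*a - 7.19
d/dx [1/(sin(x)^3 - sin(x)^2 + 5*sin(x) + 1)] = (-3*sin(x)^2 + 2*sin(x) - 5)*cos(x)/(sin(x)^3 - sin(x)^2 + 5*sin(x) + 1)^2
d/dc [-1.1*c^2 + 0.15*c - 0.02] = 0.15 - 2.2*c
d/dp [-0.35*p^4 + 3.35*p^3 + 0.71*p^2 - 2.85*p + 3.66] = -1.4*p^3 + 10.05*p^2 + 1.42*p - 2.85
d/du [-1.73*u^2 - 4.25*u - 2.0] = -3.46*u - 4.25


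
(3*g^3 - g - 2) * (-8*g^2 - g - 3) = -24*g^5 - 3*g^4 - g^3 + 17*g^2 + 5*g + 6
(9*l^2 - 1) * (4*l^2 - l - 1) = 36*l^4 - 9*l^3 - 13*l^2 + l + 1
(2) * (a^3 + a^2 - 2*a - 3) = 2*a^3 + 2*a^2 - 4*a - 6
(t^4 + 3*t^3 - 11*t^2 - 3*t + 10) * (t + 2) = t^5 + 5*t^4 - 5*t^3 - 25*t^2 + 4*t + 20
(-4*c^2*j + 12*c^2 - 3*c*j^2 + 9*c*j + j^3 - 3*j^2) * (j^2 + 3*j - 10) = -4*c^2*j^3 + 76*c^2*j - 120*c^2 - 3*c*j^4 + 57*c*j^2 - 90*c*j + j^5 - 19*j^3 + 30*j^2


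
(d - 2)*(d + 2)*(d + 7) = d^3 + 7*d^2 - 4*d - 28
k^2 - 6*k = k*(k - 6)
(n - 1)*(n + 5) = n^2 + 4*n - 5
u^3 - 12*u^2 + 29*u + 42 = (u - 7)*(u - 6)*(u + 1)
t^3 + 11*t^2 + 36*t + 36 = (t + 2)*(t + 3)*(t + 6)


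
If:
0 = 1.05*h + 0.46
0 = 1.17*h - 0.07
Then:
No Solution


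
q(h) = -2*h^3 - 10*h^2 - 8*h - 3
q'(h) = -6*h^2 - 20*h - 8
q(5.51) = -685.25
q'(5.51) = -300.36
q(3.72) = -274.10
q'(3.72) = -165.43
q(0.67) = -13.45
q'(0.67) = -24.09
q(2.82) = -149.94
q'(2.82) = -112.11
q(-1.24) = -4.64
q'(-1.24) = 7.57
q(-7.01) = 250.62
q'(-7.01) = -162.64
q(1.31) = -35.14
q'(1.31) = -44.50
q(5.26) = -612.82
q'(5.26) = -279.21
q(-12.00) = 2109.00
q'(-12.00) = -632.00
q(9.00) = -2343.00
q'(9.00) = -674.00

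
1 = 1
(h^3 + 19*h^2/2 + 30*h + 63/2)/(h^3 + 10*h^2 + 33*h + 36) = (h + 7/2)/(h + 4)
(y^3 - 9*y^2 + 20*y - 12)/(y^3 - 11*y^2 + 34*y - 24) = (y - 2)/(y - 4)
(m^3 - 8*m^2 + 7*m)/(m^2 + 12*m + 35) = m*(m^2 - 8*m + 7)/(m^2 + 12*m + 35)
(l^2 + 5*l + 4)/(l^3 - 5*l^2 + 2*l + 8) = (l + 4)/(l^2 - 6*l + 8)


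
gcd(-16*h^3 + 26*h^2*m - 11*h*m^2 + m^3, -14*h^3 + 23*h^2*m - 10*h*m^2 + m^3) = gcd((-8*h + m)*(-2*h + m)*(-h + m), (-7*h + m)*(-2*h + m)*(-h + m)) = 2*h^2 - 3*h*m + m^2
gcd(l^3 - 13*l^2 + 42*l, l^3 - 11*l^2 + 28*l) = l^2 - 7*l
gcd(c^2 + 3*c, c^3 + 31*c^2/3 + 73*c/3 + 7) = c + 3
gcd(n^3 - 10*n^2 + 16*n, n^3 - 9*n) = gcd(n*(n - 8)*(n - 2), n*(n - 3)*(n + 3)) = n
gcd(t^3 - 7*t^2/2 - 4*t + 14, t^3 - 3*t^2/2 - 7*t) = t^2 - 3*t/2 - 7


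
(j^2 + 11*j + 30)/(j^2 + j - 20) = (j + 6)/(j - 4)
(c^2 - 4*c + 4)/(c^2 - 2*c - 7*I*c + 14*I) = (c - 2)/(c - 7*I)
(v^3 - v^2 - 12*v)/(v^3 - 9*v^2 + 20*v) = (v + 3)/(v - 5)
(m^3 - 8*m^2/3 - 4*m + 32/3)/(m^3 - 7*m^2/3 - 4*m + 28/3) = (3*m - 8)/(3*m - 7)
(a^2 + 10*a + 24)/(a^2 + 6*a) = (a + 4)/a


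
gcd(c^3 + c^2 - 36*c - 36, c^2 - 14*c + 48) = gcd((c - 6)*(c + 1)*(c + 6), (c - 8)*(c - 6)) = c - 6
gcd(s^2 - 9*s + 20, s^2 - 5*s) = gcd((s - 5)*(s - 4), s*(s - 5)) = s - 5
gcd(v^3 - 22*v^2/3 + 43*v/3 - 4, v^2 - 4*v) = v - 4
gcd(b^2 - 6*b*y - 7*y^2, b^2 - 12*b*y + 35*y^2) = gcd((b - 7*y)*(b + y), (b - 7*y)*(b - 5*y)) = -b + 7*y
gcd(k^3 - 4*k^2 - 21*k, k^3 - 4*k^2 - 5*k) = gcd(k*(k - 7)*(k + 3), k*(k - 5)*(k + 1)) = k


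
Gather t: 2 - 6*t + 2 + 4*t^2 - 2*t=4*t^2 - 8*t + 4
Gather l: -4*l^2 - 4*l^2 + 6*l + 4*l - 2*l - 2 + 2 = -8*l^2 + 8*l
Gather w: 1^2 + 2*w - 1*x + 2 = 2*w - x + 3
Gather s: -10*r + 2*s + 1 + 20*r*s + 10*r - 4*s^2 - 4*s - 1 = -4*s^2 + s*(20*r - 2)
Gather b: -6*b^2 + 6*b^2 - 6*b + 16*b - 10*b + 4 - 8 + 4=0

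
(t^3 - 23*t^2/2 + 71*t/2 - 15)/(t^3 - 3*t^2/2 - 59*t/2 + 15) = (t - 5)/(t + 5)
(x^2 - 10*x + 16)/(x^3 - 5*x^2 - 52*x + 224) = (x - 2)/(x^2 + 3*x - 28)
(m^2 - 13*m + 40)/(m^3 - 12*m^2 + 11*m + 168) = (m - 5)/(m^2 - 4*m - 21)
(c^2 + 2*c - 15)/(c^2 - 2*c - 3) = (c + 5)/(c + 1)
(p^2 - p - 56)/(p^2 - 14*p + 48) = (p + 7)/(p - 6)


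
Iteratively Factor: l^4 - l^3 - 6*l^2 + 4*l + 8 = (l - 2)*(l^3 + l^2 - 4*l - 4) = (l - 2)*(l + 1)*(l^2 - 4) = (l - 2)^2*(l + 1)*(l + 2)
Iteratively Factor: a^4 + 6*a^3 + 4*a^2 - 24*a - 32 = (a - 2)*(a^3 + 8*a^2 + 20*a + 16) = (a - 2)*(a + 2)*(a^2 + 6*a + 8) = (a - 2)*(a + 2)*(a + 4)*(a + 2)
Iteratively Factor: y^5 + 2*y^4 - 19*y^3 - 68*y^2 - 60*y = (y + 3)*(y^4 - y^3 - 16*y^2 - 20*y) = (y + 2)*(y + 3)*(y^3 - 3*y^2 - 10*y) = (y - 5)*(y + 2)*(y + 3)*(y^2 + 2*y) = y*(y - 5)*(y + 2)*(y + 3)*(y + 2)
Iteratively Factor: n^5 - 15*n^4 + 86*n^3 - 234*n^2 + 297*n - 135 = (n - 3)*(n^4 - 12*n^3 + 50*n^2 - 84*n + 45) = (n - 3)^2*(n^3 - 9*n^2 + 23*n - 15) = (n - 3)^2*(n - 1)*(n^2 - 8*n + 15) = (n - 5)*(n - 3)^2*(n - 1)*(n - 3)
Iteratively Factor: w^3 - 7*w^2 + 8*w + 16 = (w + 1)*(w^2 - 8*w + 16) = (w - 4)*(w + 1)*(w - 4)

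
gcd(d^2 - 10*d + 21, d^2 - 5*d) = 1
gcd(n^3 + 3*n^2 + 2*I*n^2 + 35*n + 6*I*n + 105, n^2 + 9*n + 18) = n + 3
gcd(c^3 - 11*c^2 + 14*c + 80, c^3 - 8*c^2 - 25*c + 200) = c^2 - 13*c + 40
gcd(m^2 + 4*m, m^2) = m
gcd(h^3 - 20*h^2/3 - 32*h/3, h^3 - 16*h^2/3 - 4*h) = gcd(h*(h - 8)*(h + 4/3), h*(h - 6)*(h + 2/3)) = h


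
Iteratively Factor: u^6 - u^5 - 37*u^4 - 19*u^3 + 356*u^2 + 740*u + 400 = (u - 5)*(u^5 + 4*u^4 - 17*u^3 - 104*u^2 - 164*u - 80) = (u - 5)^2*(u^4 + 9*u^3 + 28*u^2 + 36*u + 16) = (u - 5)^2*(u + 2)*(u^3 + 7*u^2 + 14*u + 8) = (u - 5)^2*(u + 2)^2*(u^2 + 5*u + 4) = (u - 5)^2*(u + 2)^2*(u + 4)*(u + 1)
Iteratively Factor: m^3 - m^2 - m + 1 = (m - 1)*(m^2 - 1) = (m - 1)*(m + 1)*(m - 1)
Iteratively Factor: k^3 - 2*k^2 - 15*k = (k + 3)*(k^2 - 5*k) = (k - 5)*(k + 3)*(k)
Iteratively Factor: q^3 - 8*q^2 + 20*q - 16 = (q - 2)*(q^2 - 6*q + 8) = (q - 2)^2*(q - 4)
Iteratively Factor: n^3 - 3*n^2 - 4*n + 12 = (n + 2)*(n^2 - 5*n + 6) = (n - 3)*(n + 2)*(n - 2)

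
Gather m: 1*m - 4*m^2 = -4*m^2 + m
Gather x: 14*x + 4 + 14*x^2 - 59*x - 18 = 14*x^2 - 45*x - 14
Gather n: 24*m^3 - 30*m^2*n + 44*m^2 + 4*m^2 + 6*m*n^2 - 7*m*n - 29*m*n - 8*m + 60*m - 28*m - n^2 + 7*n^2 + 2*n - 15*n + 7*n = 24*m^3 + 48*m^2 + 24*m + n^2*(6*m + 6) + n*(-30*m^2 - 36*m - 6)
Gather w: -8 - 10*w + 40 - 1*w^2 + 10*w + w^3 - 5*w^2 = w^3 - 6*w^2 + 32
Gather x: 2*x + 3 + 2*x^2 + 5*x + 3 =2*x^2 + 7*x + 6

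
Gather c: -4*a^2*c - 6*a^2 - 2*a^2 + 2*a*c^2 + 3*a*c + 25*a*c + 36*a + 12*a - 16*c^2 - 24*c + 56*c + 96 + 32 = -8*a^2 + 48*a + c^2*(2*a - 16) + c*(-4*a^2 + 28*a + 32) + 128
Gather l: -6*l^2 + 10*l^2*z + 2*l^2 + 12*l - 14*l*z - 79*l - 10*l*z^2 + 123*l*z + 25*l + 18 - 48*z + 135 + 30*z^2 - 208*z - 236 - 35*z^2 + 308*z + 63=l^2*(10*z - 4) + l*(-10*z^2 + 109*z - 42) - 5*z^2 + 52*z - 20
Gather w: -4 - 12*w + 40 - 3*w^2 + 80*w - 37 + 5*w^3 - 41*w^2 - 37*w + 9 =5*w^3 - 44*w^2 + 31*w + 8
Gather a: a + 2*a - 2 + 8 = 3*a + 6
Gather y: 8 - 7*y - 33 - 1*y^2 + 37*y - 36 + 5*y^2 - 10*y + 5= 4*y^2 + 20*y - 56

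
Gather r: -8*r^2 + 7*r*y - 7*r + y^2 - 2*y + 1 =-8*r^2 + r*(7*y - 7) + y^2 - 2*y + 1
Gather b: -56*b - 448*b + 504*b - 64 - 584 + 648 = 0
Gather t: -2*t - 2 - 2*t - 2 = -4*t - 4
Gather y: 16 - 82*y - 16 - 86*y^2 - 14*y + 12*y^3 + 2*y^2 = 12*y^3 - 84*y^2 - 96*y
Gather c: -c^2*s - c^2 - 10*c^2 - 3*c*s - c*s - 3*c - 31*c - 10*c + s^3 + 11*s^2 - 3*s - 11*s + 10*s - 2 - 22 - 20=c^2*(-s - 11) + c*(-4*s - 44) + s^3 + 11*s^2 - 4*s - 44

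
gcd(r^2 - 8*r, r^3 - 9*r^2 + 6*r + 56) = 1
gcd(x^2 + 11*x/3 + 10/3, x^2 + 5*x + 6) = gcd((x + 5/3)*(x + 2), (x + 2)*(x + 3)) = x + 2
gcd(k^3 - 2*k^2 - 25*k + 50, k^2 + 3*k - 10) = k^2 + 3*k - 10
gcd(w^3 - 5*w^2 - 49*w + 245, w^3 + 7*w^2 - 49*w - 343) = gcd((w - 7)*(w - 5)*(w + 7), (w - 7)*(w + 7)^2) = w^2 - 49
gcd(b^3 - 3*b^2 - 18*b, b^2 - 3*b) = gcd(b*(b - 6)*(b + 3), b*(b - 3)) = b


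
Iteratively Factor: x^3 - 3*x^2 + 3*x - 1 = (x - 1)*(x^2 - 2*x + 1) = (x - 1)^2*(x - 1)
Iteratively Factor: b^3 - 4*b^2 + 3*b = (b)*(b^2 - 4*b + 3) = b*(b - 3)*(b - 1)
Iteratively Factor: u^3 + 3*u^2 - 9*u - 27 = (u + 3)*(u^2 - 9) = (u + 3)^2*(u - 3)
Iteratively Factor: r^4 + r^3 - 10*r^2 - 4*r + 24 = (r + 3)*(r^3 - 2*r^2 - 4*r + 8) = (r - 2)*(r + 3)*(r^2 - 4) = (r - 2)*(r + 2)*(r + 3)*(r - 2)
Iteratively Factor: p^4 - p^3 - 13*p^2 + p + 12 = (p - 4)*(p^3 + 3*p^2 - p - 3) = (p - 4)*(p - 1)*(p^2 + 4*p + 3) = (p - 4)*(p - 1)*(p + 3)*(p + 1)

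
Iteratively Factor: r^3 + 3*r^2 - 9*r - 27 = (r + 3)*(r^2 - 9) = (r + 3)^2*(r - 3)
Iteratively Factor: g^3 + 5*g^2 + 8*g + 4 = (g + 2)*(g^2 + 3*g + 2) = (g + 1)*(g + 2)*(g + 2)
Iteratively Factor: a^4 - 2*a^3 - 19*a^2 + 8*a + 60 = (a + 2)*(a^3 - 4*a^2 - 11*a + 30) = (a - 2)*(a + 2)*(a^2 - 2*a - 15) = (a - 2)*(a + 2)*(a + 3)*(a - 5)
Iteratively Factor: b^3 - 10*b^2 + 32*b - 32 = (b - 4)*(b^2 - 6*b + 8) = (b - 4)*(b - 2)*(b - 4)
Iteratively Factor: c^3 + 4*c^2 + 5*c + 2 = (c + 1)*(c^2 + 3*c + 2) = (c + 1)^2*(c + 2)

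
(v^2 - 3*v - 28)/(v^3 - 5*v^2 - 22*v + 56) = 1/(v - 2)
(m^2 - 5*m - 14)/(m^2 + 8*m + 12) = (m - 7)/(m + 6)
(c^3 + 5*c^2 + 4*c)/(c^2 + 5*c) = (c^2 + 5*c + 4)/(c + 5)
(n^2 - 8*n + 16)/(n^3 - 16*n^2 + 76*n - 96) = (n^2 - 8*n + 16)/(n^3 - 16*n^2 + 76*n - 96)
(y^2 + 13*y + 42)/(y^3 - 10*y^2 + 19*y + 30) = (y^2 + 13*y + 42)/(y^3 - 10*y^2 + 19*y + 30)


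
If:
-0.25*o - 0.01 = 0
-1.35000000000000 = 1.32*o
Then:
No Solution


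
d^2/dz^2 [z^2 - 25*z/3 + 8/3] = 2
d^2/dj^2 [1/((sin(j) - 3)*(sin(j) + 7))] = (-4*sin(j)^4 - 12*sin(j)^3 - 94*sin(j)^2 - 60*sin(j) + 74)/((sin(j) - 3)^3*(sin(j) + 7)^3)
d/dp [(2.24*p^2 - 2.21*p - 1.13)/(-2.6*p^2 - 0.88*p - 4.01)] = (-7.7172*p^2 - 23.8408*p + 7.8677)/(6.76*p^4 + 4.576*p^3 + 21.6264*p^2 + 7.0576*p + 16.0801)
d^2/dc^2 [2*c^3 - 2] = 12*c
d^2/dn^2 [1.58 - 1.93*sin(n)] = 1.93*sin(n)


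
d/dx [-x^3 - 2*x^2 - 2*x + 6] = -3*x^2 - 4*x - 2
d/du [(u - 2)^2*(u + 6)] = (u - 2)*(3*u + 10)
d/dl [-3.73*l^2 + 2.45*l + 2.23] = 2.45 - 7.46*l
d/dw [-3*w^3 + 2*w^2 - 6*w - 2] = -9*w^2 + 4*w - 6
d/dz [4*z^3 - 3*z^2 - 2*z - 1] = 12*z^2 - 6*z - 2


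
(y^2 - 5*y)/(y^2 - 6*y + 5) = y/(y - 1)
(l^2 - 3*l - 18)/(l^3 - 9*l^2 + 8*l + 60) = (l + 3)/(l^2 - 3*l - 10)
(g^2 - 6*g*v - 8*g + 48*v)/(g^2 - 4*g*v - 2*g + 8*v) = (g^2 - 6*g*v - 8*g + 48*v)/(g^2 - 4*g*v - 2*g + 8*v)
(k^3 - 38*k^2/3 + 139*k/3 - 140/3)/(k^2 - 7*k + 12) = (3*k^2 - 26*k + 35)/(3*(k - 3))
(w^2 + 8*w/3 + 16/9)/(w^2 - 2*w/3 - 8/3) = (w + 4/3)/(w - 2)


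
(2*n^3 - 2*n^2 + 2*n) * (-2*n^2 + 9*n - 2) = -4*n^5 + 22*n^4 - 26*n^3 + 22*n^2 - 4*n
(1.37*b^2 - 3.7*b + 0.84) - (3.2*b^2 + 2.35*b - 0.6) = -1.83*b^2 - 6.05*b + 1.44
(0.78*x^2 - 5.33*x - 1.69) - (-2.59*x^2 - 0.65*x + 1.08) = 3.37*x^2 - 4.68*x - 2.77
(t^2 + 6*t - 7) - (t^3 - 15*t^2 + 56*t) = -t^3 + 16*t^2 - 50*t - 7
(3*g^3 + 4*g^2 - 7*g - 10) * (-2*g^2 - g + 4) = -6*g^5 - 11*g^4 + 22*g^3 + 43*g^2 - 18*g - 40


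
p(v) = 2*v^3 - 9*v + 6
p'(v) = 6*v^2 - 9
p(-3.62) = -56.30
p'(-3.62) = 69.63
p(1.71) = 0.61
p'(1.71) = 8.54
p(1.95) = 3.28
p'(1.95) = 13.82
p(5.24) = 246.60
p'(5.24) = 155.75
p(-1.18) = 13.33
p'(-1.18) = -0.65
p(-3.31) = -36.74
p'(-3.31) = 56.74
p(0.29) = 3.44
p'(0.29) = -8.50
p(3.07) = 36.24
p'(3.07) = 47.55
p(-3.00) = -21.00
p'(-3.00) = 45.00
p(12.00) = 3354.00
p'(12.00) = 855.00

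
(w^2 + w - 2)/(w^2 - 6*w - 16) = (w - 1)/(w - 8)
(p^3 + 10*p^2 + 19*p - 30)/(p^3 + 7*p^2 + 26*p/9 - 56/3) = 9*(p^2 + 4*p - 5)/(9*p^2 + 9*p - 28)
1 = 1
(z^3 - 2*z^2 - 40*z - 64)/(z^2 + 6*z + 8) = z - 8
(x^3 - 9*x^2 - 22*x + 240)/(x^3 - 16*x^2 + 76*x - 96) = (x + 5)/(x - 2)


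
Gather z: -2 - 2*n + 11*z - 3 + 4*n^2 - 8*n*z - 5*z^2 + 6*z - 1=4*n^2 - 2*n - 5*z^2 + z*(17 - 8*n) - 6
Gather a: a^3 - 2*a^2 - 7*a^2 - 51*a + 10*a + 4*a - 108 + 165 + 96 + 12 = a^3 - 9*a^2 - 37*a + 165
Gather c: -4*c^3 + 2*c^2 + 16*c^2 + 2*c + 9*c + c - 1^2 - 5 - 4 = -4*c^3 + 18*c^2 + 12*c - 10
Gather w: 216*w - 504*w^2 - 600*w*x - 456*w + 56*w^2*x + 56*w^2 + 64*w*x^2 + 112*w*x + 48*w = w^2*(56*x - 448) + w*(64*x^2 - 488*x - 192)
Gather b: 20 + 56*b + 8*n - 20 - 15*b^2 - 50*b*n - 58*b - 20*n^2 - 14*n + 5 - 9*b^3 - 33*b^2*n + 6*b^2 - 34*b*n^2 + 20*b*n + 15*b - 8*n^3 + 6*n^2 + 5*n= -9*b^3 + b^2*(-33*n - 9) + b*(-34*n^2 - 30*n + 13) - 8*n^3 - 14*n^2 - n + 5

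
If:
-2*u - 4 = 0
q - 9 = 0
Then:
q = 9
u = -2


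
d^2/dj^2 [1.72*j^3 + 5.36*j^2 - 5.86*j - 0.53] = 10.32*j + 10.72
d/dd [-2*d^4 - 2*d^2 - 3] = -8*d^3 - 4*d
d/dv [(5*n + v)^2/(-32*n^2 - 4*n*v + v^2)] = 2*(5*n + v)*(-32*n^2 - 4*n*v + v^2 + (2*n - v)*(5*n + v))/(32*n^2 + 4*n*v - v^2)^2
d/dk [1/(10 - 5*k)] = 1/(5*(k - 2)^2)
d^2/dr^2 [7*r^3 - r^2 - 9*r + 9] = 42*r - 2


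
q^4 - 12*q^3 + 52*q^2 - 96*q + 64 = (q - 4)^2*(q - 2)^2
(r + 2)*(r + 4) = r^2 + 6*r + 8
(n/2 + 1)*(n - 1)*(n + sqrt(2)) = n^3/2 + n^2/2 + sqrt(2)*n^2/2 - n + sqrt(2)*n/2 - sqrt(2)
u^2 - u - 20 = (u - 5)*(u + 4)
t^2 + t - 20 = (t - 4)*(t + 5)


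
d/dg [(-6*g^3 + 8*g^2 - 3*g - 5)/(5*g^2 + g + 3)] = (-30*g^4 - 12*g^3 - 31*g^2 + 98*g - 4)/(25*g^4 + 10*g^3 + 31*g^2 + 6*g + 9)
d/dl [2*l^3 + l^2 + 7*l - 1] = 6*l^2 + 2*l + 7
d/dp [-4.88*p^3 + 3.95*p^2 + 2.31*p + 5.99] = -14.64*p^2 + 7.9*p + 2.31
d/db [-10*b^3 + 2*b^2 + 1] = 2*b*(2 - 15*b)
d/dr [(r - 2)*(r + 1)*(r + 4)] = 3*r^2 + 6*r - 6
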